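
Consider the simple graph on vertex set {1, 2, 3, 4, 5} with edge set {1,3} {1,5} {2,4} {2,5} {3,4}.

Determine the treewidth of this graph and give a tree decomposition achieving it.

Treewidth 2.
One such decomposition:
Bags: B1 = {1, 3, 5}  B2 = {2, 3, 5}  B3 = {2, 3, 4}
Tree: B1–B2, B2–B3

The largest bag has 3 vertices, giving width 2; this decomposition certifies tw(G) ≤ 2. Since 3–1–5–2–4–3 is a cycle in G, G is not acyclic. Forests are exactly the graphs of treewidth ≤ 1, so tw(G) ≥ 2. Therefore the treewidth is 2.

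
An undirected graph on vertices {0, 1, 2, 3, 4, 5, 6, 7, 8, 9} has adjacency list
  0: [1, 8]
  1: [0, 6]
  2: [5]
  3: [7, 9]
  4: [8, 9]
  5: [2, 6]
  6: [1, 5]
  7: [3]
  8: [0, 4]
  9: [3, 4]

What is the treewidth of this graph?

A width-1 tree decomposition is:
Bags: B1 = {3, 7}  B2 = {3, 9}  B3 = {4, 9}  B4 = {4, 8}  B5 = {0, 8}  B6 = {0, 1}  B7 = {1, 6}  B8 = {5, 6}  B9 = {2, 5}
Tree: B1–B2, B2–B3, B3–B4, B4–B5, B5–B6, B6–B7, B7–B8, B8–B9
Each bag holds 2 vertices, so the decomposition has width 1, which upper-bounds the treewidth. G has an edge, so its treewidth is at least 1. Combining the bounds, tw(G) = 1.

1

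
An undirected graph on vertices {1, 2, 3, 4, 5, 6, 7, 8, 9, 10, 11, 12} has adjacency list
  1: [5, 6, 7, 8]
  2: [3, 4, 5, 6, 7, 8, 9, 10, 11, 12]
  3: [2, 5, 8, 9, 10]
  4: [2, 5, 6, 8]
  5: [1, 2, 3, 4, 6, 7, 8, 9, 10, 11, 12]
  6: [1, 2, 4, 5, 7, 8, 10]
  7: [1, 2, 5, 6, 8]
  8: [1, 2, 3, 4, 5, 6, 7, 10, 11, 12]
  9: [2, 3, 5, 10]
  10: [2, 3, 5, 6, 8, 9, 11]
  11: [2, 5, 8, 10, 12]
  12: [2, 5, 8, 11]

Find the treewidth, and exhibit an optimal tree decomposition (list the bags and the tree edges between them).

Treewidth 4.
One such decomposition:
Bags: B1 = {2, 5, 6, 7, 8}  B2 = {2, 5, 6, 8, 10}  B3 = {2, 5, 8, 10, 11}  B4 = {2, 3, 5, 8, 10}  B5 = {2, 4, 5, 6, 8}  B6 = {2, 3, 5, 9, 10}  B7 = {2, 5, 8, 11, 12}  B8 = {1, 5, 6, 7, 8}
Tree: B1–B2, B2–B3, B3–B4, B1–B5, B4–B6, B3–B7, B1–B8

Every bag has size at most 5, so the width is 5 − 1 = 4 and tw(G) ≤ 4. On the other hand G contains the 5-clique {1, 5, 6, 7, 8}. A clique must lie in a single bag of any decomposition, so no decomposition can have width below 4. Hence tw(G) = 4 exactly.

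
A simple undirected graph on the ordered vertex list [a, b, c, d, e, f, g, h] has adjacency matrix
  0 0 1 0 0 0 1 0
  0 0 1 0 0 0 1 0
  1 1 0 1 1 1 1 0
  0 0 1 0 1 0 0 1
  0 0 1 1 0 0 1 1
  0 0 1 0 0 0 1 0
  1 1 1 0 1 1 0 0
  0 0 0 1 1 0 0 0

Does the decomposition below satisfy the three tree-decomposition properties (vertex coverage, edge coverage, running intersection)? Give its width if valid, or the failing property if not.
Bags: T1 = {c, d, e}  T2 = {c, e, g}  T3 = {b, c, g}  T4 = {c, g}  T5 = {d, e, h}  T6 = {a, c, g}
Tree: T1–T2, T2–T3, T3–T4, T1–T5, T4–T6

No — vertex f appears in no bag.

A tree decomposition must satisfy three properties: every vertex lies in some bag; for every edge, both endpoints lie together in some bag; and for every vertex, the bags containing it form a connected subtree. Here vertex f appears in no bag, so the decomposition is invalid.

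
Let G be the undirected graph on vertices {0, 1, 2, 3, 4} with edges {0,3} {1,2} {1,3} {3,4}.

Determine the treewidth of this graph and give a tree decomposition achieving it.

Treewidth 1.
One such decomposition:
Bags: B1 = {3, 4}  B2 = {1, 3}  B3 = {1, 2}  B4 = {0, 3}
Tree: B1–B2, B2–B3, B1–B4

Each bag holds 2 vertices, so the decomposition has width 1, which upper-bounds the treewidth. Since G has at least one edge (e.g. 3–4), it is not an edgeless graph, so tw(G) ≥ 1. Combining the bounds, tw(G) = 1.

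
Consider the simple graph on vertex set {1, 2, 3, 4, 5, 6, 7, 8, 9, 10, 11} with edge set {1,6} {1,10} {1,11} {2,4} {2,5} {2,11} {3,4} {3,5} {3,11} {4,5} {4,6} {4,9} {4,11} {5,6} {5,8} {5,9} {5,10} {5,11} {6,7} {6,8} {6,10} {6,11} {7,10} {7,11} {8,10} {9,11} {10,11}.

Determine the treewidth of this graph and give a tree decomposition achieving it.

Each bag holds 4 vertices, so the decomposition has width 3, which upper-bounds the treewidth. On the other hand G contains the 4-clique {5, 6, 8, 10}. A clique must lie in a single bag of any decomposition, so no decomposition can have width below 3. Therefore the treewidth is 3.

Treewidth 3.
One optimal decomposition is:
Bags: B1 = {3, 4, 5, 11}  B2 = {4, 5, 6, 11}  B3 = {5, 6, 10, 11}  B4 = {5, 6, 8, 10}  B5 = {1, 6, 10, 11}  B6 = {6, 7, 10, 11}  B7 = {2, 4, 5, 11}  B8 = {4, 5, 9, 11}
Tree: B1–B2, B2–B3, B3–B4, B3–B5, B3–B6, B2–B7, B1–B8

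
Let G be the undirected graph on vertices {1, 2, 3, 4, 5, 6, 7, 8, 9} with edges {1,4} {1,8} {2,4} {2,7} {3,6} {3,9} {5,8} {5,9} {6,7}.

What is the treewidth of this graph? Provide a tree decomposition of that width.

Treewidth 2.
Bags: B1 = {3, 6, 9}  B2 = {6, 7, 9}  B3 = {2, 7, 9}  B4 = {2, 4, 9}  B5 = {1, 4, 9}  B6 = {1, 8, 9}  B7 = {5, 8, 9}
Tree: B1–B2, B2–B3, B3–B4, B4–B5, B5–B6, B6–B7

The largest bag has 3 vertices, giving width 2; this decomposition certifies tw(G) ≤ 2. The edges 9–3–6–7–2–4–1–8–5–9 form a cycle, so G is not a tree and its treewidth is at least 2. Therefore the treewidth is 2.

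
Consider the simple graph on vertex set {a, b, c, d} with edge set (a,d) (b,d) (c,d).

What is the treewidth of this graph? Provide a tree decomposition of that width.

Treewidth 1.
One optimal decomposition is:
Bags: B1 = {a, d}  B2 = {c, d}  B3 = {b, d}
Tree: B1–B2, B1–B3

Every bag has size at most 2, so the width is 2 − 1 = 1 and tw(G) ≤ 1. Since G has at least one edge (e.g. d–a), it is not an edgeless graph, so tw(G) ≥ 1. The upper and lower bounds meet at 1, so that is the treewidth.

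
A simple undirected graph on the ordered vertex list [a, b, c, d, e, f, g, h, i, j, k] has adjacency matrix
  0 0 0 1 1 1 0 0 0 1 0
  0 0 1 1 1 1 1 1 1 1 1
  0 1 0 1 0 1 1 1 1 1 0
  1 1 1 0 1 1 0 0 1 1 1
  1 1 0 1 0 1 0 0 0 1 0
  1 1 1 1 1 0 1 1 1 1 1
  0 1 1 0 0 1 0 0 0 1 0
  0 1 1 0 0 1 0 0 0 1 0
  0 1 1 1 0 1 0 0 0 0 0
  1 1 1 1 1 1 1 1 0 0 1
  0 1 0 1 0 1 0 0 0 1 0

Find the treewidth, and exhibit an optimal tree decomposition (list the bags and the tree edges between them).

Every bag has size at most 5, so the width is 5 − 1 = 4 and tw(G) ≤ 4. For the lower bound, the 5 vertices {a, d, e, f, j} are pairwise adjacent, and any tree decomposition puts a clique entirely inside one bag — forcing width ≥ 4. The upper and lower bounds meet at 4, so that is the treewidth.

Treewidth 4.
One optimal decomposition is:
Bags: B1 = {b, c, d, f, i}  B2 = {b, c, d, f, j}  B3 = {b, c, f, g, j}  B4 = {b, d, f, j, k}  B5 = {b, d, e, f, j}  B6 = {b, c, f, h, j}  B7 = {a, d, e, f, j}
Tree: B1–B2, B2–B3, B2–B4, B2–B5, B2–B6, B5–B7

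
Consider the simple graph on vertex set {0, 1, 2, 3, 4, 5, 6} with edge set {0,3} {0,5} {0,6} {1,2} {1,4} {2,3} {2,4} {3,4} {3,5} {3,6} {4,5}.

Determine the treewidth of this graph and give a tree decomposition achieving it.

Treewidth 2.
One such decomposition:
Bags: B1 = {2, 3, 4}  B2 = {3, 4, 5}  B3 = {0, 3, 5}  B4 = {0, 3, 6}  B5 = {1, 2, 4}
Tree: B1–B2, B2–B3, B3–B4, B1–B5

Each bag holds 3 vertices, so the decomposition has width 2, which upper-bounds the treewidth. Conversely, {1, 2, 4} is a clique of size 3, and the vertices of any clique must share a bag in every tree decomposition; so some bag has ≥ 3 vertices and tw(G) ≥ 2. The upper and lower bounds meet at 2, so that is the treewidth.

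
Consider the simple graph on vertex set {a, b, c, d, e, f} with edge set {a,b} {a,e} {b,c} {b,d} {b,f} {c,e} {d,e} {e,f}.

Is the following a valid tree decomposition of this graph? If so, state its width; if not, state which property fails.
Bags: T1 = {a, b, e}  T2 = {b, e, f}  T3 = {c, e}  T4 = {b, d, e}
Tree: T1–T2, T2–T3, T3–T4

A tree decomposition must satisfy three properties: every vertex lies in some bag; for every edge, both endpoints lie together in some bag; and for every vertex, the bags containing it form a connected subtree. Here edge (b,c) lies in no bag, so the decomposition is invalid.

No — edge (b,c) lies in no bag.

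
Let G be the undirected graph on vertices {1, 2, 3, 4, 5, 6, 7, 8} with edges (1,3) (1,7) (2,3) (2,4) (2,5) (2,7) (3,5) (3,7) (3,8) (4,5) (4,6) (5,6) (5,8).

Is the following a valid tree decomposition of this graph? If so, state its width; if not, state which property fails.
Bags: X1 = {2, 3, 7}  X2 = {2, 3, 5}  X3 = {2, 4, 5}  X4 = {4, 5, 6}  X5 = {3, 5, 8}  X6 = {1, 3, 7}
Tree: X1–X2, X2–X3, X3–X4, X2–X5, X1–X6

Every vertex of G appears in some bag (union = {1, 2, 3, 4, 5, 6, 7, 8}); every edge is covered by a bag; and for each vertex v the set of bags containing v is connected in the bag tree. The decomposition is therefore valid. The largest bag has 3 vertices, so the width is 2.

Yes; width 2.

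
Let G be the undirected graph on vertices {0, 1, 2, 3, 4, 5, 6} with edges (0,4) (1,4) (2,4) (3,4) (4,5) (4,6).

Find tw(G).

1

A width-1 tree decomposition is:
Bags: B1 = {1, 4}  B2 = {4, 6}  B3 = {0, 4}  B4 = {2, 4}  B5 = {3, 4}  B6 = {4, 5}
Tree: B1–B2, B2–B3, B1–B4, B1–B5, B1–B6
Each bag holds 2 vertices, so the decomposition has width 1, which upper-bounds the treewidth. Any graph with an edge has treewidth ≥ 1, and G has the edge 1–4. The upper and lower bounds meet at 1, so that is the treewidth.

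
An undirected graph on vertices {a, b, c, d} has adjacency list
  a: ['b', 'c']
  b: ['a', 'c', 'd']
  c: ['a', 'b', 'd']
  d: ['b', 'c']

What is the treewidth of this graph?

2

A width-2 tree decomposition is:
Bags: B1 = {b, c, d}  B2 = {a, b, c}
Tree: B1–B2
The largest bag has 3 vertices, giving width 2; this decomposition certifies tw(G) ≤ 2. For the lower bound, the 3 vertices {b, c, d} are pairwise adjacent, and any tree decomposition puts a clique entirely inside one bag — forcing width ≥ 2. Combining the bounds, tw(G) = 2.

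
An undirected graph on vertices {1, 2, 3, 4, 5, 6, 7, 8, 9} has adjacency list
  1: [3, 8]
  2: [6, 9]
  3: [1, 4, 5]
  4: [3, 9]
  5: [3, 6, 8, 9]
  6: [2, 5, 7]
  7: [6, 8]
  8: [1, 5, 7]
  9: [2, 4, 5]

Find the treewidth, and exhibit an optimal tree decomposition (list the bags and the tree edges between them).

Treewidth 3.
Bags: B1 = {2, 3, 4, 9}  B2 = {2, 3, 5, 9}  B3 = {2, 3, 5, 6}  B4 = {1, 3, 5, 6}  B5 = {1, 5, 6, 8}  B6 = {1, 6, 7, 8}
Tree: B1–B2, B2–B3, B3–B4, B4–B5, B5–B6

Every bag has size at most 4, so the width is 4 − 1 = 3 and tw(G) ≤ 3. For the lower bound: the 4 vertex sets {2,4,9}, {3}, {5}, {1,6,7,8} are disjoint, each induces a connected subgraph, and every pair is joined by at least one edge of G. Contracting each set to a single vertex therefore yields K_{4} as a minor, and since treewidth is minor-monotone, tw(G) ≥ tw(K_{4}) = 3. Therefore the treewidth is 3.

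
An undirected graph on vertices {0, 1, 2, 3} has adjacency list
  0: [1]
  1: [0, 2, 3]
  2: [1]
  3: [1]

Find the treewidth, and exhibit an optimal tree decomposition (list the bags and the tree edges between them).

Every bag has size at most 2, so the width is 2 − 1 = 1 and tw(G) ≤ 1. Since G has at least one edge (e.g. 1–3), it is not an edgeless graph, so tw(G) ≥ 1. Therefore the treewidth is 1.

Treewidth 1.
One optimal decomposition is:
Bags: B1 = {1, 3}  B2 = {1, 2}  B3 = {0, 1}
Tree: B1–B2, B2–B3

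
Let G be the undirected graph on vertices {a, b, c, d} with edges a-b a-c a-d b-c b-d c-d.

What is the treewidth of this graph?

A width-3 tree decomposition is:
Bags: B1 = {a, b, c, d}
Tree: (single bag)
A single bag containing all 4 vertices is trivially a valid decomposition of width 3. For the lower bound, the 4 vertices {a, b, c, d} are pairwise adjacent, and any tree decomposition puts a clique entirely inside one bag — forcing width ≥ 3. Hence tw(G) = 3 exactly.

3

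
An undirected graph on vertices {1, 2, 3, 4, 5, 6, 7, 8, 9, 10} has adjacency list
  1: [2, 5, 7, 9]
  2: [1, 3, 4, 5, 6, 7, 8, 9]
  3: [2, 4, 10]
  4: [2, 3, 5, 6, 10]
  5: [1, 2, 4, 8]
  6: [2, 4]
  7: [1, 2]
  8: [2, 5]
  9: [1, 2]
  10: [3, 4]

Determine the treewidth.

A width-2 tree decomposition is:
Bags: B1 = {1, 2, 9}  B2 = {1, 2, 5}  B3 = {2, 4, 5}  B4 = {2, 5, 8}  B5 = {2, 3, 4}  B6 = {1, 2, 7}  B7 = {3, 4, 10}  B8 = {2, 4, 6}
Tree: B1–B2, B2–B3, B3–B4, B3–B5, B2–B6, B5–B7, B3–B8
Every bag has size at most 3, so the width is 3 − 1 = 2 and tw(G) ≤ 2. On the other hand G contains the 3-clique {1, 2, 9}. A clique must lie in a single bag of any decomposition, so no decomposition can have width below 2. Combining the bounds, tw(G) = 2.

2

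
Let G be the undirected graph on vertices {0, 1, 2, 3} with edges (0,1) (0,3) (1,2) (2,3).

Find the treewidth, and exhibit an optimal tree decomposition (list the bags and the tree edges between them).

Treewidth 2.
One optimal decomposition is:
Bags: B1 = {0, 1, 3}  B2 = {1, 2, 3}
Tree: B1–B2

The largest bag has 3 vertices, giving width 2; this decomposition certifies tw(G) ≤ 2. The edges 3–0–1–2–3 form a cycle, so G is not a tree and its treewidth is at least 2. Hence tw(G) = 2 exactly.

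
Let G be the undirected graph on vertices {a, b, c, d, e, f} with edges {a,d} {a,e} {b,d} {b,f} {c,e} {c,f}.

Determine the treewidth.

A width-2 tree decomposition is:
Bags: B1 = {c, e, f}  B2 = {b, e, f}  B3 = {b, d, e}  B4 = {a, d, e}
Tree: B1–B2, B2–B3, B3–B4
Every bag has size at most 3, so the width is 3 − 1 = 2 and tw(G) ≤ 2. Since e–c–f–b–d–a–e is a cycle in G, G is not acyclic. Forests are exactly the graphs of treewidth ≤ 1, so tw(G) ≥ 2. Therefore the treewidth is 2.

2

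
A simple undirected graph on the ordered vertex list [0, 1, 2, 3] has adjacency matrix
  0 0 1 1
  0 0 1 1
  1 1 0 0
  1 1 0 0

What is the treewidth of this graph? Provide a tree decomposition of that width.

The largest bag has 3 vertices, giving width 2; this decomposition certifies tw(G) ≤ 2. For the lower bound, G contains the cycle 3–1–2–0–3, so G is not a forest; only forests have treewidth ≤ 1, hence tw(G) ≥ 2. The upper and lower bounds meet at 2, so that is the treewidth.

Treewidth 2.
One optimal decomposition is:
Bags: B1 = {1, 2, 3}  B2 = {0, 2, 3}
Tree: B1–B2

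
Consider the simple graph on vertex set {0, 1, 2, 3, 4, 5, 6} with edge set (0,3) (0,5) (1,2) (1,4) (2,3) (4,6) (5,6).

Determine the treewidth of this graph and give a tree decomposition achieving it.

Every bag has size at most 3, so the width is 3 − 1 = 2 and tw(G) ≤ 2. The edges 5–6–4–1–2–3–0–5 form a cycle, so G is not a tree and its treewidth is at least 2. The upper and lower bounds meet at 2, so that is the treewidth.

Treewidth 2.
One optimal decomposition is:
Bags: B1 = {4, 5, 6}  B2 = {1, 4, 5}  B3 = {1, 2, 5}  B4 = {2, 3, 5}  B5 = {0, 3, 5}
Tree: B1–B2, B2–B3, B3–B4, B4–B5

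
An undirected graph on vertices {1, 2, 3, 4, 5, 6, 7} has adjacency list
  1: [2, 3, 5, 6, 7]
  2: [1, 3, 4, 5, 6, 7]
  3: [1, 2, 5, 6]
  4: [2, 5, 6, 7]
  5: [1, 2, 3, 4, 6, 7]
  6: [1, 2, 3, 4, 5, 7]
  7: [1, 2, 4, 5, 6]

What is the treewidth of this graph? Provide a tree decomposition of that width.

Every bag has size at most 5, so the width is 5 − 1 = 4 and tw(G) ≤ 4. For the lower bound, the 5 vertices {1, 2, 3, 5, 6} are pairwise adjacent, and any tree decomposition puts a clique entirely inside one bag — forcing width ≥ 4. The upper and lower bounds meet at 4, so that is the treewidth.

Treewidth 4.
One such decomposition:
Bags: B1 = {1, 2, 5, 6, 7}  B2 = {2, 4, 5, 6, 7}  B3 = {1, 2, 3, 5, 6}
Tree: B1–B2, B1–B3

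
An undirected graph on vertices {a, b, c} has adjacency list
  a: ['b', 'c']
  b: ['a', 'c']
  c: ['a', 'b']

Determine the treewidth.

A width-2 tree decomposition is:
Bags: B1 = {a, b, c}
Tree: (single bag)
A single bag containing all 3 vertices is trivially a valid decomposition of width 2. On the other hand G contains the 3-clique {a, b, c}. A clique must lie in a single bag of any decomposition, so no decomposition can have width below 2. Combining the bounds, tw(G) = 2.

2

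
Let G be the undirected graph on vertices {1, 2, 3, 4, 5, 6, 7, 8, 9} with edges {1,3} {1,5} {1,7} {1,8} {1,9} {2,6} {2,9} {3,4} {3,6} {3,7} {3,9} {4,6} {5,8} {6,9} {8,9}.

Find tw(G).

A width-2 tree decomposition is:
Bags: B1 = {1, 5, 8}  B2 = {1, 8, 9}  B3 = {1, 3, 9}  B4 = {3, 6, 9}  B5 = {3, 4, 6}  B6 = {1, 3, 7}  B7 = {2, 6, 9}
Tree: B1–B2, B2–B3, B3–B4, B4–B5, B3–B6, B4–B7
Each bag holds 3 vertices, so the decomposition has width 2, which upper-bounds the treewidth. For the lower bound, the 3 vertices {1, 8, 9} are pairwise adjacent, and any tree decomposition puts a clique entirely inside one bag — forcing width ≥ 2. Combining the bounds, tw(G) = 2.

2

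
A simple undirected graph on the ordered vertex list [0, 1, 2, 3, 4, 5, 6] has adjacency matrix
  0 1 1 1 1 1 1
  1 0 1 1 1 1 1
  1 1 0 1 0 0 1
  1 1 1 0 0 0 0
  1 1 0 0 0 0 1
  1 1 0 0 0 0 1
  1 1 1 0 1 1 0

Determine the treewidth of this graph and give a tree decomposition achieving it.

The largest bag has 4 vertices, giving width 3; this decomposition certifies tw(G) ≤ 3. On the other hand G contains the 4-clique {0, 1, 2, 3}. A clique must lie in a single bag of any decomposition, so no decomposition can have width below 3. Hence tw(G) = 3 exactly.

Treewidth 3.
Bags: B1 = {0, 1, 2, 6}  B2 = {0, 1, 4, 6}  B3 = {0, 1, 2, 3}  B4 = {0, 1, 5, 6}
Tree: B1–B2, B1–B3, B1–B4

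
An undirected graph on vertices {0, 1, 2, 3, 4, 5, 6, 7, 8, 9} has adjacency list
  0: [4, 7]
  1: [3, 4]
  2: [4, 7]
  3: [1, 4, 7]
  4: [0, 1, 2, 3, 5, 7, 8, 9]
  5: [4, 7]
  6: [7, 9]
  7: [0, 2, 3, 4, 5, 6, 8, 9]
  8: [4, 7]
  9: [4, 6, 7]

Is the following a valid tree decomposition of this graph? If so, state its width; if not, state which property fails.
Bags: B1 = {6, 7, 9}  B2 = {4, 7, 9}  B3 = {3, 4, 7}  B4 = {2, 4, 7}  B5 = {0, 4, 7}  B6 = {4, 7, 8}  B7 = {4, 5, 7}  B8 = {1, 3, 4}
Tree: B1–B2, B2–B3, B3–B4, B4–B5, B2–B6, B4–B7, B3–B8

Every vertex of G appears in some bag (union = {0, 1, 2, 3, 4, 5, 6, 7, 8, 9}); every edge is covered by a bag; and for each vertex v the set of bags containing v is connected in the bag tree. The decomposition is therefore valid. The largest bag has 3 vertices, so the width is 2.

Yes; width 2.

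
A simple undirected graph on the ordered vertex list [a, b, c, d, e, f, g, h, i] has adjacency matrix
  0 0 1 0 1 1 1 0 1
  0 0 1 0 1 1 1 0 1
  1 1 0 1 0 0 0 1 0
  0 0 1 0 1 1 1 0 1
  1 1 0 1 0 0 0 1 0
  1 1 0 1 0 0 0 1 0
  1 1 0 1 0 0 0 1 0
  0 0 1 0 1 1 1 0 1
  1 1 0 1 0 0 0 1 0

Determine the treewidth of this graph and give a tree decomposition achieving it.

Every bag has size at most 5, so the width is 5 − 1 = 4 and tw(G) ≤ 4. For the lower bound: the 5 vertex sets {e,h}, {b,c}, {d,i}, {a}, {f} are disjoint, each induces a connected subgraph, and every pair is joined by at least one edge of G. Contracting each set to a single vertex therefore yields K_{5} as a minor, and since treewidth is minor-monotone, tw(G) ≥ tw(K_{5}) = 4. Hence tw(G) = 4 exactly.

Treewidth 4.
Bags: B1 = {a, b, d, e, h}  B2 = {a, b, c, d, h}  B3 = {a, b, d, h, i}  B4 = {a, b, d, f, h}  B5 = {a, b, d, g, h}
Tree: B1–B2, B2–B3, B3–B4, B4–B5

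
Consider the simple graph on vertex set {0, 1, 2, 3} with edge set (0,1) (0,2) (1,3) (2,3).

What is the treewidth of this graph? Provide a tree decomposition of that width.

Every bag has size at most 3, so the width is 3 − 1 = 2 and tw(G) ≤ 2. For the lower bound, G contains the cycle 1–3–2–0–1, so G is not a forest; only forests have treewidth ≤ 1, hence tw(G) ≥ 2. Combining the bounds, tw(G) = 2.

Treewidth 2.
One such decomposition:
Bags: B1 = {1, 2, 3}  B2 = {0, 1, 2}
Tree: B1–B2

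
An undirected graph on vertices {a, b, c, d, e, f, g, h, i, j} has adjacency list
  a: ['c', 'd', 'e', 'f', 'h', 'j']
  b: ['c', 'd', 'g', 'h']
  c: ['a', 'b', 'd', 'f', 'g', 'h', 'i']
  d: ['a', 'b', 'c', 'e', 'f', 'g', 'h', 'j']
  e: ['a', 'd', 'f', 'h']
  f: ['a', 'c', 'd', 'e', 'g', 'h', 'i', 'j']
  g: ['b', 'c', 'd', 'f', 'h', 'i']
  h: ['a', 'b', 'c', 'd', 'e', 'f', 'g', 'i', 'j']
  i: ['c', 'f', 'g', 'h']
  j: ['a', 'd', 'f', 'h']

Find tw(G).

4

A width-4 tree decomposition is:
Bags: B1 = {a, c, d, f, h}  B2 = {c, d, f, g, h}  B3 = {b, c, d, g, h}  B4 = {a, d, f, h, j}  B5 = {a, d, e, f, h}  B6 = {c, f, g, h, i}
Tree: B1–B2, B2–B3, B1–B4, B4–B5, B2–B6
The largest bag has 5 vertices, giving width 4; this decomposition certifies tw(G) ≤ 4. Conversely, {c, d, f, g, h} is a clique of size 5, and the vertices of any clique must share a bag in every tree decomposition; so some bag has ≥ 5 vertices and tw(G) ≥ 4. Combining the bounds, tw(G) = 4.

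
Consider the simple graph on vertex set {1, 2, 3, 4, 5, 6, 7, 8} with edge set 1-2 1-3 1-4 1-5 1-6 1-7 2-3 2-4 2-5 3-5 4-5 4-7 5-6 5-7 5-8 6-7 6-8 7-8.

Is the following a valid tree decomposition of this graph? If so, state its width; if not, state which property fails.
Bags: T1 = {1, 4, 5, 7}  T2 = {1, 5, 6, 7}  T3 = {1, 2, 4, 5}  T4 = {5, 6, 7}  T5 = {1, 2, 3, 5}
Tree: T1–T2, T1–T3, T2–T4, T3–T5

No — vertex 8 appears in no bag.

A tree decomposition must satisfy three properties: every vertex lies in some bag; for every edge, both endpoints lie together in some bag; and for every vertex, the bags containing it form a connected subtree. Here vertex 8 appears in no bag, so the decomposition is invalid.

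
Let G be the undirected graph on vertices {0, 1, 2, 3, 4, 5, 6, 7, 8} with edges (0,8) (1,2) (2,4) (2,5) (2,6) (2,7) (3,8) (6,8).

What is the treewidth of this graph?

1

A width-1 tree decomposition is:
Bags: B1 = {6, 8}  B2 = {2, 6}  B3 = {2, 4}  B4 = {3, 8}  B5 = {2, 7}  B6 = {2, 5}  B7 = {1, 2}  B8 = {0, 8}
Tree: B1–B2, B2–B3, B1–B4, B3–B5, B3–B6, B3–B7, B4–B8
Every bag has size at most 2, so the width is 2 − 1 = 1 and tw(G) ≤ 1. Any graph with an edge has treewidth ≥ 1, and G has the edge 8–6. Combining the bounds, tw(G) = 1.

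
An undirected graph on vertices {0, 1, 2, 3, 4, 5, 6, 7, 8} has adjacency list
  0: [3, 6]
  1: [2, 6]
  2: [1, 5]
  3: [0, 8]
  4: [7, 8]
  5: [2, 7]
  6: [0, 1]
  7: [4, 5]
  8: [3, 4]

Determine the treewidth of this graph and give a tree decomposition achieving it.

Treewidth 2.
One optimal decomposition is:
Bags: B1 = {0, 1, 6}  B2 = {0, 1, 3}  B3 = {1, 3, 8}  B4 = {1, 4, 8}  B5 = {1, 4, 7}  B6 = {1, 5, 7}  B7 = {1, 2, 5}
Tree: B1–B2, B2–B3, B3–B4, B4–B5, B5–B6, B6–B7

The largest bag has 3 vertices, giving width 2; this decomposition certifies tw(G) ≤ 2. The edges 1–6–0–3–8–4–7–5–2–1 form a cycle, so G is not a tree and its treewidth is at least 2. Therefore the treewidth is 2.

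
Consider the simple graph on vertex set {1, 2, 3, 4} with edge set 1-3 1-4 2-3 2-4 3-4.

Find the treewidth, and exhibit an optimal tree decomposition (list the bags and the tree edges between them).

Treewidth 2.
One such decomposition:
Bags: B1 = {2, 3, 4}  B2 = {1, 3, 4}
Tree: B1–B2

The largest bag has 3 vertices, giving width 2; this decomposition certifies tw(G) ≤ 2. For the lower bound, the 3 vertices {1, 3, 4} are pairwise adjacent, and any tree decomposition puts a clique entirely inside one bag — forcing width ≥ 2. The upper and lower bounds meet at 2, so that is the treewidth.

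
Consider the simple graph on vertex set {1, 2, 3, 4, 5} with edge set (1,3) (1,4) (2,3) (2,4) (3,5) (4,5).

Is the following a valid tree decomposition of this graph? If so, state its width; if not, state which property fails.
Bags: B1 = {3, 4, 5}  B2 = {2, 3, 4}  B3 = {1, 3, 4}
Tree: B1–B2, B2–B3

Yes; width 2.

Vertex coverage: the bags together contain {1, 2, 3, 4, 5}, the full vertex set. Edge coverage: each edge of G has both endpoints in at least one bag. Running intersection: for every vertex, the bags containing it form a connected subtree. All three properties hold, so this is a valid tree decomposition of width max|bag| − 1 = 2, and hence tw(G) ≤ 2.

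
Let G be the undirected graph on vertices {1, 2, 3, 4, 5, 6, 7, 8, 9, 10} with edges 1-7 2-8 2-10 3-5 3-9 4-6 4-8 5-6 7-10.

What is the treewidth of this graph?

1

A width-1 tree decomposition is:
Bags: B1 = {3, 9}  B2 = {3, 5}  B3 = {5, 6}  B4 = {4, 6}  B5 = {4, 8}  B6 = {2, 8}  B7 = {2, 10}  B8 = {7, 10}  B9 = {1, 7}
Tree: B1–B2, B2–B3, B3–B4, B4–B5, B5–B6, B6–B7, B7–B8, B8–B9
Every bag has size at most 2, so the width is 2 − 1 = 1 and tw(G) ≤ 1. Any graph with an edge has treewidth ≥ 1, and G has the edge 9–3. The upper and lower bounds meet at 1, so that is the treewidth.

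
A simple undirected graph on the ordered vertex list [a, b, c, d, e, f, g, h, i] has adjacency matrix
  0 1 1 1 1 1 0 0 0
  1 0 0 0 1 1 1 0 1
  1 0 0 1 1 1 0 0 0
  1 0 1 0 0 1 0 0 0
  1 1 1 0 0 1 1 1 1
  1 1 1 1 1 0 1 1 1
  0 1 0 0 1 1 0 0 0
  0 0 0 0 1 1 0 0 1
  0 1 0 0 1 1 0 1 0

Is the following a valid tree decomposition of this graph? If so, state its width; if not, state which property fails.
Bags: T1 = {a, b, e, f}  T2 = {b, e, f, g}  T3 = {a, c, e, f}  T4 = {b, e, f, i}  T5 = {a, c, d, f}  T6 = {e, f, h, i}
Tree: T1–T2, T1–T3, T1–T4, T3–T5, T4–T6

Yes; width 3.

Every vertex of G appears in some bag (union = {a, b, c, d, e, f, g, h, i}); every edge is covered by a bag; and for each vertex v the set of bags containing v is connected in the bag tree. The decomposition is therefore valid. The largest bag has 4 vertices, so the width is 3.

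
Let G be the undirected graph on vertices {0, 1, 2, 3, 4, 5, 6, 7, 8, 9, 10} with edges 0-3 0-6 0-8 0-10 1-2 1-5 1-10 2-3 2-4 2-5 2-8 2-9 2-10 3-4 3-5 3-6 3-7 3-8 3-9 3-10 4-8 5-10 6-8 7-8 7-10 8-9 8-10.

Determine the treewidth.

3

A width-3 tree decomposition is:
Bags: B1 = {0, 3, 8, 10}  B2 = {0, 3, 6, 8}  B3 = {2, 3, 8, 10}  B4 = {2, 3, 8, 9}  B5 = {3, 7, 8, 10}  B6 = {2, 3, 5, 10}  B7 = {1, 2, 5, 10}  B8 = {2, 3, 4, 8}
Tree: B1–B2, B1–B3, B3–B4, B3–B5, B3–B6, B6–B7, B3–B8
The largest bag has 4 vertices, giving width 3; this decomposition certifies tw(G) ≤ 3. Conversely, {1, 2, 5, 10} is a clique of size 4, and the vertices of any clique must share a bag in every tree decomposition; so some bag has ≥ 4 vertices and tw(G) ≥ 3. The upper and lower bounds meet at 3, so that is the treewidth.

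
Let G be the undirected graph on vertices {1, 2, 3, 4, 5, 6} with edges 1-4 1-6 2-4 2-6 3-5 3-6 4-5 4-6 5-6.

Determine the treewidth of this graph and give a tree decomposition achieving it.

Each bag holds 3 vertices, so the decomposition has width 2, which upper-bounds the treewidth. On the other hand G contains the 3-clique {3, 5, 6}. A clique must lie in a single bag of any decomposition, so no decomposition can have width below 2. The upper and lower bounds meet at 2, so that is the treewidth.

Treewidth 2.
One such decomposition:
Bags: B1 = {1, 4, 6}  B2 = {4, 5, 6}  B3 = {2, 4, 6}  B4 = {3, 5, 6}
Tree: B1–B2, B1–B3, B2–B4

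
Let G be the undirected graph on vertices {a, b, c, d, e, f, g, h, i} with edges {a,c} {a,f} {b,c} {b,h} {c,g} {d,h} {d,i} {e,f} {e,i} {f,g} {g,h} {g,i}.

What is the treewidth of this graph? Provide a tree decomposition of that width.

Treewidth 3.
One optimal decomposition is:
Bags: B1 = {b, d, h, i}  B2 = {b, g, h, i}  B3 = {b, c, g, i}  B4 = {c, e, g, i}  B5 = {c, e, f, g}  B6 = {a, c, e, f}
Tree: B1–B2, B2–B3, B3–B4, B4–B5, B5–B6

Each bag holds 4 vertices, so the decomposition has width 3, which upper-bounds the treewidth. For the lower bound: the 4 vertex sets {b,d,h}, {i}, {g}, {a,c,e,f} are disjoint, each induces a connected subgraph, and every pair is joined by at least one edge of G. Contracting each set to a single vertex therefore yields K_{4} as a minor, and since treewidth is minor-monotone, tw(G) ≥ tw(K_{4}) = 3. Therefore the treewidth is 3.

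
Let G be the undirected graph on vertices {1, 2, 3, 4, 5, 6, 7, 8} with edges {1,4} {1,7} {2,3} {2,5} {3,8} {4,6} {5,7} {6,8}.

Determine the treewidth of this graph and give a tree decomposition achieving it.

Each bag holds 3 vertices, so the decomposition has width 2, which upper-bounds the treewidth. For the lower bound, G contains the cycle 4–1–7–5–2–3–8–6–4, so G is not a forest; only forests have treewidth ≤ 1, hence tw(G) ≥ 2. Hence tw(G) = 2 exactly.

Treewidth 2.
Bags: B1 = {1, 4, 7}  B2 = {4, 5, 7}  B3 = {2, 4, 5}  B4 = {2, 3, 4}  B5 = {3, 4, 8}  B6 = {4, 6, 8}
Tree: B1–B2, B2–B3, B3–B4, B4–B5, B5–B6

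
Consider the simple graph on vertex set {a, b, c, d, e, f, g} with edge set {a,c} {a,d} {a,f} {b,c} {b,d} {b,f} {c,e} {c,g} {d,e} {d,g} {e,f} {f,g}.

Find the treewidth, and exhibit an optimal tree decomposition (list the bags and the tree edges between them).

Every bag has size at most 4, so the width is 4 − 1 = 3 and tw(G) ≤ 3. For the lower bound: the 4 vertex sets {f,g}, {a,c}, {d}, {b} are disjoint, each induces a connected subgraph, and every pair is joined by at least one edge of G. Contracting each set to a single vertex therefore yields K_{4} as a minor, and since treewidth is minor-monotone, tw(G) ≥ tw(K_{4}) = 3. Therefore the treewidth is 3.

Treewidth 3.
One such decomposition:
Bags: B1 = {c, d, f, g}  B2 = {a, c, d, f}  B3 = {b, c, d, f}  B4 = {c, d, e, f}
Tree: B1–B2, B2–B3, B3–B4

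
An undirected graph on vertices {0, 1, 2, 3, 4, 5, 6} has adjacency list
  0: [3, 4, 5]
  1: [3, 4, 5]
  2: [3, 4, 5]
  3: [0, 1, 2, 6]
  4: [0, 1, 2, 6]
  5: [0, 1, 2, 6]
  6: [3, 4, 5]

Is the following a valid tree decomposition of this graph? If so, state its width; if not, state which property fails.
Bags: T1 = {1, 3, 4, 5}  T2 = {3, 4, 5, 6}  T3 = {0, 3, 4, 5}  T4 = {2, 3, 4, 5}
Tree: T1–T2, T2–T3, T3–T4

Yes; width 3.

Every vertex of G appears in some bag (union = {0, 1, 2, 3, 4, 5, 6}); every edge is covered by a bag; and for each vertex v the set of bags containing v is connected in the bag tree. The decomposition is therefore valid. The largest bag has 4 vertices, so the width is 3.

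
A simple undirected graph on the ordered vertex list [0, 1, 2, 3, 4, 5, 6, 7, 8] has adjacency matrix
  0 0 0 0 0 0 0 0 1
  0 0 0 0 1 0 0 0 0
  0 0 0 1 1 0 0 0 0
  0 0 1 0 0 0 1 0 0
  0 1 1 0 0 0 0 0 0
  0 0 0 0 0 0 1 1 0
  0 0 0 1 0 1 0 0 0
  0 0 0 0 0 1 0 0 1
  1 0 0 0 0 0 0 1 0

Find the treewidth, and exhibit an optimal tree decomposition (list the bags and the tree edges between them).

Treewidth 1.
One such decomposition:
Bags: B1 = {0, 8}  B2 = {7, 8}  B3 = {5, 7}  B4 = {5, 6}  B5 = {3, 6}  B6 = {2, 3}  B7 = {2, 4}  B8 = {1, 4}
Tree: B1–B2, B2–B3, B3–B4, B4–B5, B5–B6, B6–B7, B7–B8

The largest bag has 2 vertices, giving width 1; this decomposition certifies tw(G) ≤ 1. Since G has at least one edge (e.g. 0–8), it is not an edgeless graph, so tw(G) ≥ 1. Therefore the treewidth is 1.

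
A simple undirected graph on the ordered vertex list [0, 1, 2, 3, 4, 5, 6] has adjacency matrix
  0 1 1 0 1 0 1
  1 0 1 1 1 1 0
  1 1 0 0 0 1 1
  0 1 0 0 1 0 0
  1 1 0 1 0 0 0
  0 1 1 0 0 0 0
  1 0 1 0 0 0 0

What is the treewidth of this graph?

2

A width-2 tree decomposition is:
Bags: B1 = {1, 2, 5}  B2 = {0, 1, 2}  B3 = {0, 2, 6}  B4 = {0, 1, 4}  B5 = {1, 3, 4}
Tree: B1–B2, B2–B3, B2–B4, B4–B5
Every bag has size at most 3, so the width is 3 − 1 = 2 and tw(G) ≤ 2. For the lower bound, the 3 vertices {0, 1, 2} are pairwise adjacent, and any tree decomposition puts a clique entirely inside one bag — forcing width ≥ 2. Therefore the treewidth is 2.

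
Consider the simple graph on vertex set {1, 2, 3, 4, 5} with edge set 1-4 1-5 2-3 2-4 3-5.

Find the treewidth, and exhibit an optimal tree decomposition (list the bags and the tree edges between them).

Treewidth 2.
Bags: B1 = {1, 4, 5}  B2 = {2, 4, 5}  B3 = {2, 3, 5}
Tree: B1–B2, B2–B3

Every bag has size at most 3, so the width is 3 − 1 = 2 and tw(G) ≤ 2. Since 5–1–4–2–3–5 is a cycle in G, G is not acyclic. Forests are exactly the graphs of treewidth ≤ 1, so tw(G) ≥ 2. The upper and lower bounds meet at 2, so that is the treewidth.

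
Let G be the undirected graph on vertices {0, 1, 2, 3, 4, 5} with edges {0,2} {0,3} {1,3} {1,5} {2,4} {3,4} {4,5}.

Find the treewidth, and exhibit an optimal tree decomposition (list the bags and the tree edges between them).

Treewidth 2.
Bags: B1 = {1, 3, 5}  B2 = {3, 4, 5}  B3 = {0, 3, 4}  B4 = {0, 2, 4}
Tree: B1–B2, B2–B3, B3–B4

The largest bag has 3 vertices, giving width 2; this decomposition certifies tw(G) ≤ 2. The edges 1–5–4–3–1 form a cycle, so G is not a tree and its treewidth is at least 2. Hence tw(G) = 2 exactly.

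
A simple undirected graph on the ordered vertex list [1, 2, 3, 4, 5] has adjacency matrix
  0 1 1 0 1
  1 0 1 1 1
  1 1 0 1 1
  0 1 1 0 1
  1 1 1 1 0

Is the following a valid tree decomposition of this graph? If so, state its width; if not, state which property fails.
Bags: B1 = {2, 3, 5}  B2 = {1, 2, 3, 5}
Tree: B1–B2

A tree decomposition must satisfy three properties: every vertex lies in some bag; for every edge, both endpoints lie together in some bag; and for every vertex, the bags containing it form a connected subtree. Here vertex 4 appears in no bag, so the decomposition is invalid.

No — vertex 4 appears in no bag.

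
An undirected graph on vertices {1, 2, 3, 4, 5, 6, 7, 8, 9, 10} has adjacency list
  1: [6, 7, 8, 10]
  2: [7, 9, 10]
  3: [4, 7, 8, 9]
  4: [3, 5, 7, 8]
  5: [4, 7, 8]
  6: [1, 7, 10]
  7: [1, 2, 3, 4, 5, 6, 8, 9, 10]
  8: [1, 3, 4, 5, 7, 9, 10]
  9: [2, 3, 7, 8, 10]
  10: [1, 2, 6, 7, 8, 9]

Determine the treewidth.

3

A width-3 tree decomposition is:
Bags: B1 = {7, 8, 9, 10}  B2 = {3, 7, 8, 9}  B3 = {3, 4, 7, 8}  B4 = {4, 5, 7, 8}  B5 = {1, 7, 8, 10}  B6 = {2, 7, 9, 10}  B7 = {1, 6, 7, 10}
Tree: B1–B2, B2–B3, B3–B4, B1–B5, B1–B6, B5–B7
Each bag holds 4 vertices, so the decomposition has width 3, which upper-bounds the treewidth. Conversely, {1, 7, 8, 10} is a clique of size 4, and the vertices of any clique must share a bag in every tree decomposition; so some bag has ≥ 4 vertices and tw(G) ≥ 3. The upper and lower bounds meet at 3, so that is the treewidth.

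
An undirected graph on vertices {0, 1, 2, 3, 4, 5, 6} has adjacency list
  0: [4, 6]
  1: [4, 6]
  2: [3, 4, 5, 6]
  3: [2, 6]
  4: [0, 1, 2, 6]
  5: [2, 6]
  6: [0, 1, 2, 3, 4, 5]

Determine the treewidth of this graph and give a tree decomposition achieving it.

Treewidth 2.
One optimal decomposition is:
Bags: B1 = {2, 4, 6}  B2 = {2, 5, 6}  B3 = {2, 3, 6}  B4 = {0, 4, 6}  B5 = {1, 4, 6}
Tree: B1–B2, B2–B3, B1–B4, B1–B5

Every bag has size at most 3, so the width is 3 − 1 = 2 and tw(G) ≤ 2. For the lower bound, the 3 vertices {0, 4, 6} are pairwise adjacent, and any tree decomposition puts a clique entirely inside one bag — forcing width ≥ 2. Hence tw(G) = 2 exactly.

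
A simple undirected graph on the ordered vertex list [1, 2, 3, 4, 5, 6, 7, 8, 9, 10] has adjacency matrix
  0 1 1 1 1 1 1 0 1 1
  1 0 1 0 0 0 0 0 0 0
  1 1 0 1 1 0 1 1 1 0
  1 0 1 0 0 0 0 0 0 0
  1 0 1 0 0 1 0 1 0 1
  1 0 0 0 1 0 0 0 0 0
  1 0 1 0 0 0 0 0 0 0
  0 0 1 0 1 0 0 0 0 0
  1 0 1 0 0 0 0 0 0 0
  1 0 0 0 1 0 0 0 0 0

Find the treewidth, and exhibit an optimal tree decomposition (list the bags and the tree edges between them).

Treewidth 2.
One optimal decomposition is:
Bags: B1 = {1, 3, 5}  B2 = {1, 3, 7}  B3 = {1, 5, 10}  B4 = {1, 3, 4}  B5 = {1, 5, 6}  B6 = {3, 5, 8}  B7 = {1, 2, 3}  B8 = {1, 3, 9}
Tree: B1–B2, B1–B3, B1–B4, B3–B5, B1–B6, B2–B7, B2–B8

Each bag holds 3 vertices, so the decomposition has width 2, which upper-bounds the treewidth. On the other hand G contains the 3-clique {3, 5, 8}. A clique must lie in a single bag of any decomposition, so no decomposition can have width below 2. Therefore the treewidth is 2.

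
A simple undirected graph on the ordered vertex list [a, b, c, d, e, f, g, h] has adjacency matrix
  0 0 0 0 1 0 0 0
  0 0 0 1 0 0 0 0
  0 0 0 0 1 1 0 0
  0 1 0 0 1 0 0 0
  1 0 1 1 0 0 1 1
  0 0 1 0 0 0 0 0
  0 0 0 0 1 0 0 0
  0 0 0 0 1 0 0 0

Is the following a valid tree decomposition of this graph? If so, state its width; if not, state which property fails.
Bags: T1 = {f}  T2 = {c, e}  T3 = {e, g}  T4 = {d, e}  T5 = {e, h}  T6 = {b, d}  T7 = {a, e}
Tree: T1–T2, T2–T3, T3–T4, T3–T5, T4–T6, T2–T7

A tree decomposition must satisfy three properties: every vertex lies in some bag; for every edge, both endpoints lie together in some bag; and for every vertex, the bags containing it form a connected subtree. Here edge (c,f) lies in no bag, so the decomposition is invalid.

No — edge (c,f) lies in no bag.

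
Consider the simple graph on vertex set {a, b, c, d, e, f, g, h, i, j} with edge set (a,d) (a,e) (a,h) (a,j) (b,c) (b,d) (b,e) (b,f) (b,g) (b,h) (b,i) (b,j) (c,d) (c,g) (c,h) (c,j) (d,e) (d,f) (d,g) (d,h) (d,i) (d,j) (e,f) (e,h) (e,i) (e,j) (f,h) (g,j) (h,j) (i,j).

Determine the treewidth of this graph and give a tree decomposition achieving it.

Every bag has size at most 5, so the width is 5 − 1 = 4 and tw(G) ≤ 4. For the lower bound, the 5 vertices {a, d, e, h, j} are pairwise adjacent, and any tree decomposition puts a clique entirely inside one bag — forcing width ≥ 4. Combining the bounds, tw(G) = 4.

Treewidth 4.
One such decomposition:
Bags: B1 = {b, c, d, h, j}  B2 = {b, d, e, h, j}  B3 = {b, d, e, f, h}  B4 = {b, d, e, i, j}  B5 = {b, c, d, g, j}  B6 = {a, d, e, h, j}
Tree: B1–B2, B2–B3, B2–B4, B1–B5, B2–B6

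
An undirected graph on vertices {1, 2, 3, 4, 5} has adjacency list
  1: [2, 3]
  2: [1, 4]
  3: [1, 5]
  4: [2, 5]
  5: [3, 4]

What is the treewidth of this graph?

A width-2 tree decomposition is:
Bags: B1 = {2, 4, 5}  B2 = {1, 2, 5}  B3 = {1, 3, 5}
Tree: B1–B2, B2–B3
Every bag has size at most 3, so the width is 3 − 1 = 2 and tw(G) ≤ 2. Since 5–4–2–1–3–5 is a cycle in G, G is not acyclic. Forests are exactly the graphs of treewidth ≤ 1, so tw(G) ≥ 2. Therefore the treewidth is 2.

2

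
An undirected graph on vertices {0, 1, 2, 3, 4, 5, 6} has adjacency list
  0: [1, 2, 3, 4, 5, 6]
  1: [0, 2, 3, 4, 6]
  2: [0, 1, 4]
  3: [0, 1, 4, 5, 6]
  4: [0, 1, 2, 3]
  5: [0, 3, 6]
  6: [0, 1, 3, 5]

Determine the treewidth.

3

A width-3 tree decomposition is:
Bags: B1 = {0, 1, 3, 4}  B2 = {0, 1, 3, 6}  B3 = {0, 1, 2, 4}  B4 = {0, 3, 5, 6}
Tree: B1–B2, B1–B3, B2–B4
Every bag has size at most 4, so the width is 4 − 1 = 3 and tw(G) ≤ 3. For the lower bound, the 4 vertices {0, 1, 2, 4} are pairwise adjacent, and any tree decomposition puts a clique entirely inside one bag — forcing width ≥ 3. Hence tw(G) = 3 exactly.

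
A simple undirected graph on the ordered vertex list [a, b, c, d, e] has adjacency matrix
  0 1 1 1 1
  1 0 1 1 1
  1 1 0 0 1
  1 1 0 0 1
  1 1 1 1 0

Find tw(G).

A width-3 tree decomposition is:
Bags: B1 = {a, b, c, e}  B2 = {a, b, d, e}
Tree: B1–B2
The largest bag has 4 vertices, giving width 3; this decomposition certifies tw(G) ≤ 3. Conversely, {a, b, d, e} is a clique of size 4, and the vertices of any clique must share a bag in every tree decomposition; so some bag has ≥ 4 vertices and tw(G) ≥ 3. The upper and lower bounds meet at 3, so that is the treewidth.

3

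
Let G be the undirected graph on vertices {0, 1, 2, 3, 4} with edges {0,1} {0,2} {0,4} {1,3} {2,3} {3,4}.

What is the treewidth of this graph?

2

A width-2 tree decomposition is:
Bags: B1 = {0, 2, 3}  B2 = {0, 3, 4}  B3 = {0, 1, 3}
Tree: B1–B2, B2–B3
Every bag has size at most 3, so the width is 3 − 1 = 2 and tw(G) ≤ 2. The edges 0–2–3–4–0 form a cycle, so G is not a tree and its treewidth is at least 2. Combining the bounds, tw(G) = 2.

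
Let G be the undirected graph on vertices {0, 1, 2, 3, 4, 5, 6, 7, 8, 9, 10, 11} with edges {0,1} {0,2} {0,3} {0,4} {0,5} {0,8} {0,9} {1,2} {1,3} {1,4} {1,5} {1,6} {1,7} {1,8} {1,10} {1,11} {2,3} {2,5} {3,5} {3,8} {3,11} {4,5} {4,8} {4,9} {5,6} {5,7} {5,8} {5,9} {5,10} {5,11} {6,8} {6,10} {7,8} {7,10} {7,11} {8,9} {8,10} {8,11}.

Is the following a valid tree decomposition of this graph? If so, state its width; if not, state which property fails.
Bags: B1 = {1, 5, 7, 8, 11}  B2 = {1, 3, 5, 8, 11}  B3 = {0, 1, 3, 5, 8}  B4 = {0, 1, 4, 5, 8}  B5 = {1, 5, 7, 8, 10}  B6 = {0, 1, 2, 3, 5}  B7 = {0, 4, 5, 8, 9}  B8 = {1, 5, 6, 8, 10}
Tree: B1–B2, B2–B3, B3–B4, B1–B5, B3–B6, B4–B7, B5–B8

Yes; width 4.

Vertex coverage: the bags together contain {0, 1, 2, 3, 4, 5, 6, 7, 8, 9, 10, 11}, the full vertex set. Edge coverage: each edge of G has both endpoints in at least one bag. Running intersection: for every vertex, the bags containing it form a connected subtree. All three properties hold, so this is a valid tree decomposition of width max|bag| − 1 = 4, and hence tw(G) ≤ 4.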